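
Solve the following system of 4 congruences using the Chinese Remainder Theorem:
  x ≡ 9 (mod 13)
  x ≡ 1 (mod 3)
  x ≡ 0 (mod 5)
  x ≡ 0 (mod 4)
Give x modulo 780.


Product of moduli M = 13 · 3 · 5 · 4 = 780.
Merge one congruence at a time:
  Start: x ≡ 9 (mod 13).
  Combine with x ≡ 1 (mod 3); new modulus lcm = 39.
    Write x = 9 + 13·t and substitute into x ≡ 1 (mod 3): 13·t ≡ 1 − 9 = -8 (mod 3).
    Reduce coefficients mod 3: 1·t ≡ 1 (mod 3).
    So t ≡ 1 (mod 3).
    Then x = 9 + 13·1 = 22, valid modulo lcm(13, 3) = 39: x ≡ 22 (mod 39).
  Combine with x ≡ 0 (mod 5); new modulus lcm = 195.
    Write x = 22 + 39·t and substitute into x ≡ 0 (mod 5): 39·t ≡ 0 − 22 = -22 (mod 5).
    Reduce coefficients mod 5: 4·t ≡ 3 (mod 5).
    The inverse of 4 mod 5 is 4 (since 4·4 = 16 = 3·5 + 1), so t ≡ 4·3 = 12 ≡ 2 (mod 5).
    Then x = 22 + 39·2 = 100, valid modulo lcm(39, 5) = 195: x ≡ 100 (mod 195).
  Combine with x ≡ 0 (mod 4); new modulus lcm = 780.
    Write x = 100 + 195·t and substitute into x ≡ 0 (mod 4): 195·t ≡ 0 − 100 = -100 (mod 4).
    Reduce coefficients mod 4: 3·t ≡ 0 (mod 4).
    The inverse of 3 mod 4 is 3 (since 3·3 = 9 = 2·4 + 1), so t ≡ 3·0 = 0 ≡ 0 (mod 4).
    Then x = 100 + 195·0 = 100, valid modulo lcm(195, 4) = 780: x ≡ 100 (mod 780).
Verify against each original: 100 mod 13 = 9, 100 mod 3 = 1, 100 mod 5 = 0, 100 mod 4 = 0.

x ≡ 100 (mod 780).


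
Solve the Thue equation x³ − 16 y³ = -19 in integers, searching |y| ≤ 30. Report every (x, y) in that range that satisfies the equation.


The equation is x³ - 16y³ = -19. For fixed y, x³ = 16·y³ − 19, so a solution requires the RHS to be a perfect cube.
Strategy: iterate y from -30 to 30, compute RHS = 16·y³ − 19, and check whether it is a (positive or negative) perfect cube.
Check small values of y:
  y = 0: RHS = -19 is not a perfect cube.
  y = 1: RHS = -3 is not a perfect cube.
  y = -1: RHS = -35 is not a perfect cube.
  y = 2: RHS = 109 is not a perfect cube.
  y = -2: RHS = -147 is not a perfect cube.
  y = 3: RHS = 413 is not a perfect cube.
  y = -3: RHS = -451 is not a perfect cube.
Continuing the search up to |y| = 30 finds no solutions either.
No (x, y) in the scanned range satisfies the equation.

No integer solutions with |y| ≤ 30.


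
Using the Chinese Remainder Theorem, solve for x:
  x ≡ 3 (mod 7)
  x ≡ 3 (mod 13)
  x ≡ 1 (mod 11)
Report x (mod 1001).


Moduli 7, 13, 11 are pairwise coprime; by CRT there is a unique solution modulo M = 7 · 13 · 11 = 1001.
Solve pairwise, accumulating the modulus:
  Start with x ≡ 3 (mod 7).
  Combine with x ≡ 3 (mod 13): since gcd(7, 13) = 1, we get a unique residue mod 91.
    Write x = 3 + 7·t and substitute into x ≡ 3 (mod 13): 7·t ≡ 3 − 3 = 0 (mod 13).
    The inverse of 7 mod 13 is 2 (since 7·2 = 14 = 1·13 + 1), so t ≡ 2·0 = 0 ≡ 0 (mod 13).
    Then x = 3 + 7·0 = 3, valid modulo lcm(7, 13) = 91: x ≡ 3 (mod 91).
  Combine with x ≡ 1 (mod 11): since gcd(91, 11) = 1, we get a unique residue mod 1001.
    Write x = 3 + 91·t and substitute into x ≡ 1 (mod 11): 91·t ≡ 1 − 3 = -2 (mod 11).
    Reduce coefficients mod 11: 3·t ≡ 9 (mod 11).
    The inverse of 3 mod 11 is 4 (since 3·4 = 12 = 1·11 + 1), so t ≡ 4·9 = 36 ≡ 3 (mod 11).
    Then x = 3 + 91·3 = 276, valid modulo lcm(91, 11) = 1001: x ≡ 276 (mod 1001).
Verify: 276 mod 7 = 3 ✓, 276 mod 13 = 3 ✓, 276 mod 11 = 1 ✓.

x ≡ 276 (mod 1001).


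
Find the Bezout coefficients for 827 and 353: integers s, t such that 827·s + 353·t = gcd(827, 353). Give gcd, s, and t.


Euclidean algorithm on (827, 353) — divide until remainder is 0:
  827 = 2 · 353 + 121
  353 = 2 · 121 + 111
  121 = 1 · 111 + 10
  111 = 11 · 10 + 1
  10 = 10 · 1 + 0
gcd(827, 353) = 1.
Track Bezout coefficients alongside the remainders: start with r₀ = 827 = a·1 + b·0 (s = 1, t = 0) and r₁ = 353 = a·0 + b·1 (s = 0, t = 1); each new remainder r_{k+1} = r_{k-1} − q_k·r_k inherits s_{k+1} = s_{k-1} − q_k·s_k, t_{k+1} = t_{k-1} − q_k·t_k, so r_k = a·s_k + b·t_k at every step:
  q = 2: r = 121, s = 1 − 2·0 = 1, t = 0 − 2·1 = -2  (check: 827·1 + 353·(-2) = 121)
  q = 2: r = 111, s = 0 − 2·1 = -2, t = 1 − 2·(-2) = 5  (check: 827·(-2) + 353·5 = 111)
  q = 1: r = 10, s = 1 − 1·(-2) = 3, t = -2 − 1·5 = -7  (check: 827·3 + 353·(-7) = 10)
  q = 11: r = 1, s = -2 − 11·3 = -35, t = 5 − 11·(-7) = 82  (check: 827·(-35) + 353·82 = 1)
The row with r = 1 (the gcd) gives the Bezout coefficients s = -35, t = 82.
Result: 827 · (-35) + 353 · (82) = 1.

gcd(827, 353) = 1; s = -35, t = 82 (check: 827·(-35) + 353·82 = 1).


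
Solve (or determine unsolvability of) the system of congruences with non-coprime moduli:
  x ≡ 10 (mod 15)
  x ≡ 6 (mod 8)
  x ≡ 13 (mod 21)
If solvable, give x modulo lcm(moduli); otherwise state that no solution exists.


Moduli 15, 8, 21 are not pairwise coprime, so CRT works modulo lcm(m_i) when all pairwise compatibility conditions hold.
Pairwise compatibility: gcd(m_i, m_j) must divide a_i - a_j for every pair.
Merge one congruence at a time:
  Start: x ≡ 10 (mod 15).
  Combine with x ≡ 6 (mod 8): gcd(15, 8) = 1; 6 - 10 = -4, which IS divisible by 1, so compatible.
    Write x = 10 + 15·t and substitute into x ≡ 6 (mod 8): 15·t ≡ 6 − 10 = -4 (mod 8).
    Reduce coefficients mod 8: 7·t ≡ 4 (mod 8).
    The inverse of 7 mod 8 is 7 (since 7·7 = 49 = 6·8 + 1), so t ≡ 7·4 = 28 ≡ 4 (mod 8).
    Then x = 10 + 15·4 = 70, valid modulo lcm(15, 8) = 120: x ≡ 70 (mod 120).
  Combine with x ≡ 13 (mod 21): gcd(120, 21) = 3; 13 - 70 = -57, which IS divisible by 3, so compatible.
    Write x = 70 + 120·t and substitute into x ≡ 13 (mod 21): 120·t ≡ 13 − 70 = -57 (mod 21).
    Divide the congruence (and modulus) by g = 3: 40·t ≡ -19 (mod 7).
    Reduce coefficients mod 7: 5·t ≡ 2 (mod 7).
    The inverse of 5 mod 7 is 3 (since 5·3 = 15 = 2·7 + 1), so t ≡ 3·2 = 6 ≡ 6 (mod 7).
    Then x = 70 + 120·6 = 790, valid modulo lcm(120, 21) = 840: x ≡ 790 (mod 840).
Verify: 790 mod 15 = 10, 790 mod 8 = 6, 790 mod 21 = 13.

x ≡ 790 (mod 840).


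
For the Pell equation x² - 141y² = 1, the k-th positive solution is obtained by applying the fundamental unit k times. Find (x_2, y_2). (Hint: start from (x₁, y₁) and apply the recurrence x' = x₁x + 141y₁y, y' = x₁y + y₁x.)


Step 1: Find the fundamental solution (x₁, y₁) of x² - 141y² = 1.
  Expand √141 as a continued fraction. a₀ = ⌊√141⌋ = 11; iterate m_{k+1} = d_k·a_k − m_k, d_{k+1} = (141 − m_{k+1}²)/d_k, a_{k+1} = ⌊(a₀ + m_{k+1})/d_{k+1}⌋ (starting m₀ = 0, d₀ = 1), with convergents p_k = a_k·p_{k-1} + p_{k-2}, q_k = a_k·q_{k-1} + q_{k-2} (p₋₁ = 1, q₋₁ = 0):
  k = 0: a₀ = 11; p₀/q₀ = 11/1; p₀² − 141·q₀² = 121 − 141 = -20.
  k = 1: m = 11, d = 20, a = ⌊(11 + 11)/20⌋ = 1; p/q = (1·11 + 1)/(1·1 + 0) = 12/1; p² − 141·q² = 144 − 141 = 3.
  k = 2: m = 9, d = 3, a = ⌊(11 + 9)/3⌋ = 6; p/q = (6·12 + 11)/(6·1 + 1) = 83/7; p² − 141·q² = 6889 − 6909 = -20.
  k = 3: m = 9, d = 20, a = ⌊(11 + 9)/20⌋ = 1; p/q = (1·83 + 12)/(1·7 + 1) = 95/8; p² − 141·q² = 9025 − 9024 = 1.
  The first convergent with p² − 141·q² = 1 gives the fundamental solution (x₁, y₁) = (95, 8).
Step 2: Apply the recurrence (x_{n+1}, y_{n+1}) = (x₁x_n + 141y₁y_n, x₁y_n + y₁x_n) repeatedly.
  From (x_1, y_1) = (95, 8): x_2 = 95·95 + 141·8·8 = 18049; y_2 = 95·8 + 8·95 = 1520.
Step 3: Verify x_2² - 141·y_2² = 325766401 - 325766400 = 1 (should be 1). ✓

(x_1, y_1) = (95, 8); (x_2, y_2) = (18049, 1520).


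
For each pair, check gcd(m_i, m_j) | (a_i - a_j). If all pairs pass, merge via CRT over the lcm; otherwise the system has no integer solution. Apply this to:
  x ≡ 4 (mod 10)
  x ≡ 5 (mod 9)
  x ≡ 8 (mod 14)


Moduli 10, 9, 14 are not pairwise coprime, so CRT works modulo lcm(m_i) when all pairwise compatibility conditions hold.
Pairwise compatibility: gcd(m_i, m_j) must divide a_i - a_j for every pair.
Merge one congruence at a time:
  Start: x ≡ 4 (mod 10).
  Combine with x ≡ 5 (mod 9): gcd(10, 9) = 1; 5 - 4 = 1, which IS divisible by 1, so compatible.
    Write x = 4 + 10·t and substitute into x ≡ 5 (mod 9): 10·t ≡ 5 − 4 = 1 (mod 9).
    Reduce coefficients mod 9: 1·t ≡ 1 (mod 9).
    So t ≡ 1 (mod 9).
    Then x = 4 + 10·1 = 14, valid modulo lcm(10, 9) = 90: x ≡ 14 (mod 90).
  Combine with x ≡ 8 (mod 14): gcd(90, 14) = 2; 8 - 14 = -6, which IS divisible by 2, so compatible.
    Write x = 14 + 90·t and substitute into x ≡ 8 (mod 14): 90·t ≡ 8 − 14 = -6 (mod 14).
    Divide the congruence (and modulus) by g = 2: 45·t ≡ -3 (mod 7).
    Reduce coefficients mod 7: 3·t ≡ 4 (mod 7).
    The inverse of 3 mod 7 is 5 (since 3·5 = 15 = 2·7 + 1), so t ≡ 5·4 = 20 ≡ 6 (mod 7).
    Then x = 14 + 90·6 = 554, valid modulo lcm(90, 14) = 630: x ≡ 554 (mod 630).
Verify: 554 mod 10 = 4, 554 mod 9 = 5, 554 mod 14 = 8.

x ≡ 554 (mod 630).


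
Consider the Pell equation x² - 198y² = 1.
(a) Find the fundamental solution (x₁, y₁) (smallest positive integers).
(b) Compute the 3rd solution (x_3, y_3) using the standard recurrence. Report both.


Step 1: Find the fundamental solution (x₁, y₁) of x² - 198y² = 1.
  Expand √198 as a continued fraction. a₀ = ⌊√198⌋ = 14; iterate m_{k+1} = d_k·a_k − m_k, d_{k+1} = (198 − m_{k+1}²)/d_k, a_{k+1} = ⌊(a₀ + m_{k+1})/d_{k+1}⌋ (starting m₀ = 0, d₀ = 1), with convergents p_k = a_k·p_{k-1} + p_{k-2}, q_k = a_k·q_{k-1} + q_{k-2} (p₋₁ = 1, q₋₁ = 0):
  k = 0: a₀ = 14; p₀/q₀ = 14/1; p₀² − 198·q₀² = 196 − 198 = -2.
  k = 1: m = 14, d = 2, a = ⌊(14 + 14)/2⌋ = 14; p/q = (14·14 + 1)/(14·1 + 0) = 197/14; p² − 198·q² = 38809 − 38808 = 1.
  The first convergent with p² − 198·q² = 1 gives the fundamental solution (x₁, y₁) = (197, 14).
Step 2: Apply the recurrence (x_{n+1}, y_{n+1}) = (x₁x_n + 198y₁y_n, x₁y_n + y₁x_n) repeatedly.
  From (x_1, y_1) = (197, 14): x_2 = 197·197 + 198·14·14 = 77617; y_2 = 197·14 + 14·197 = 5516.
  From (x_2, y_2) = (77617, 5516): x_3 = 197·77617 + 198·14·5516 = 30580901; y_3 = 197·5516 + 14·77617 = 2173290.
Step 3: Verify x_3² - 198·y_3² = 935191505971801 - 935191505971800 = 1 (should be 1). ✓

(x_1, y_1) = (197, 14); (x_3, y_3) = (30580901, 2173290).


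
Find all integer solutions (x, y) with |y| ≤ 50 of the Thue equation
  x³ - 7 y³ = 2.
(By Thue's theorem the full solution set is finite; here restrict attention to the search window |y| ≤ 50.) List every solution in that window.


The equation is x³ - 7y³ = 2. For fixed y, x³ = 7·y³ + 2, so a solution requires the RHS to be a perfect cube.
Strategy: iterate y from -50 to 50, compute RHS = 7·y³ + 2, and check whether it is a (positive or negative) perfect cube.
Check small values of y:
  y = 0: RHS = 2 is not a perfect cube.
  y = 1: RHS = 9 is not a perfect cube.
  y = -1: RHS = -5 is not a perfect cube.
  y = 2: RHS = 58 is not a perfect cube.
  y = -2: RHS = -54 is not a perfect cube.
  y = 3: RHS = 191 is not a perfect cube.
  y = -3: RHS = -187 is not a perfect cube.
Continuing the search up to |y| = 50 finds no solutions either.
No (x, y) in the scanned range satisfies the equation.

No integer solutions with |y| ≤ 50.


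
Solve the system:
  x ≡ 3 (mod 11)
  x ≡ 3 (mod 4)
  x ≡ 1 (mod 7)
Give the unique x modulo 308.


Moduli 11, 4, 7 are pairwise coprime; by CRT there is a unique solution modulo M = 11 · 4 · 7 = 308.
Solve pairwise, accumulating the modulus:
  Start with x ≡ 3 (mod 11).
  Combine with x ≡ 3 (mod 4): since gcd(11, 4) = 1, we get a unique residue mod 44.
    Write x = 3 + 11·t and substitute into x ≡ 3 (mod 4): 11·t ≡ 3 − 3 = 0 (mod 4).
    Reduce coefficients mod 4: 3·t ≡ 0 (mod 4).
    The inverse of 3 mod 4 is 3 (since 3·3 = 9 = 2·4 + 1), so t ≡ 3·0 = 0 ≡ 0 (mod 4).
    Then x = 3 + 11·0 = 3, valid modulo lcm(11, 4) = 44: x ≡ 3 (mod 44).
  Combine with x ≡ 1 (mod 7): since gcd(44, 7) = 1, we get a unique residue mod 308.
    Write x = 3 + 44·t and substitute into x ≡ 1 (mod 7): 44·t ≡ 1 − 3 = -2 (mod 7).
    Reduce coefficients mod 7: 2·t ≡ 5 (mod 7).
    The inverse of 2 mod 7 is 4 (since 2·4 = 8 = 1·7 + 1), so t ≡ 4·5 = 20 ≡ 6 (mod 7).
    Then x = 3 + 44·6 = 267, valid modulo lcm(44, 7) = 308: x ≡ 267 (mod 308).
Verify: 267 mod 11 = 3 ✓, 267 mod 4 = 3 ✓, 267 mod 7 = 1 ✓.

x ≡ 267 (mod 308).


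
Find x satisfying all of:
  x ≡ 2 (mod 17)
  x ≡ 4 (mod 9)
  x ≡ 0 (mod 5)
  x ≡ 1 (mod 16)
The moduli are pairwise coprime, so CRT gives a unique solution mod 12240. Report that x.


Product of moduli M = 17 · 9 · 5 · 16 = 12240.
Merge one congruence at a time:
  Start: x ≡ 2 (mod 17).
  Combine with x ≡ 4 (mod 9); new modulus lcm = 153.
    Write x = 2 + 17·t and substitute into x ≡ 4 (mod 9): 17·t ≡ 4 − 2 = 2 (mod 9).
    Reduce coefficients mod 9: 8·t ≡ 2 (mod 9).
    The inverse of 8 mod 9 is 8 (since 8·8 = 64 = 7·9 + 1), so t ≡ 8·2 = 16 ≡ 7 (mod 9).
    Then x = 2 + 17·7 = 121, valid modulo lcm(17, 9) = 153: x ≡ 121 (mod 153).
  Combine with x ≡ 0 (mod 5); new modulus lcm = 765.
    Write x = 121 + 153·t and substitute into x ≡ 0 (mod 5): 153·t ≡ 0 − 121 = -121 (mod 5).
    Reduce coefficients mod 5: 3·t ≡ 4 (mod 5).
    The inverse of 3 mod 5 is 2 (since 3·2 = 6 = 1·5 + 1), so t ≡ 2·4 = 8 ≡ 3 (mod 5).
    Then x = 121 + 153·3 = 580, valid modulo lcm(153, 5) = 765: x ≡ 580 (mod 765).
  Combine with x ≡ 1 (mod 16); new modulus lcm = 12240.
    Write x = 580 + 765·t and substitute into x ≡ 1 (mod 16): 765·t ≡ 1 − 580 = -579 (mod 16).
    Reduce coefficients mod 16: 13·t ≡ 13 (mod 16).
    The inverse of 13 mod 16 is 5 (since 13·5 = 65 = 4·16 + 1), so t ≡ 5·13 = 65 ≡ 1 (mod 16).
    Then x = 580 + 765·1 = 1345, valid modulo lcm(765, 16) = 12240: x ≡ 1345 (mod 12240).
Verify against each original: 1345 mod 17 = 2, 1345 mod 9 = 4, 1345 mod 5 = 0, 1345 mod 16 = 1.

x ≡ 1345 (mod 12240).


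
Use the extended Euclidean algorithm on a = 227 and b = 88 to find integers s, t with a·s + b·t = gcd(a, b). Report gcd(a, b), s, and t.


Euclidean algorithm on (227, 88) — divide until remainder is 0:
  227 = 2 · 88 + 51
  88 = 1 · 51 + 37
  51 = 1 · 37 + 14
  37 = 2 · 14 + 9
  14 = 1 · 9 + 5
  9 = 1 · 5 + 4
  5 = 1 · 4 + 1
  4 = 4 · 1 + 0
gcd(227, 88) = 1.
Track Bezout coefficients alongside the remainders: start with r₀ = 227 = a·1 + b·0 (s = 1, t = 0) and r₁ = 88 = a·0 + b·1 (s = 0, t = 1); each new remainder r_{k+1} = r_{k-1} − q_k·r_k inherits s_{k+1} = s_{k-1} − q_k·s_k, t_{k+1} = t_{k-1} − q_k·t_k, so r_k = a·s_k + b·t_k at every step:
  q = 2: r = 51, s = 1 − 2·0 = 1, t = 0 − 2·1 = -2  (check: 227·1 + 88·(-2) = 51)
  q = 1: r = 37, s = 0 − 1·1 = -1, t = 1 − 1·(-2) = 3  (check: 227·(-1) + 88·3 = 37)
  q = 1: r = 14, s = 1 − 1·(-1) = 2, t = -2 − 1·3 = -5  (check: 227·2 + 88·(-5) = 14)
  q = 2: r = 9, s = -1 − 2·2 = -5, t = 3 − 2·(-5) = 13  (check: 227·(-5) + 88·13 = 9)
  q = 1: r = 5, s = 2 − 1·(-5) = 7, t = -5 − 1·13 = -18  (check: 227·7 + 88·(-18) = 5)
  q = 1: r = 4, s = -5 − 1·7 = -12, t = 13 − 1·(-18) = 31  (check: 227·(-12) + 88·31 = 4)
  q = 1: r = 1, s = 7 − 1·(-12) = 19, t = -18 − 1·31 = -49  (check: 227·19 + 88·(-49) = 1)
The row with r = 1 (the gcd) gives the Bezout coefficients s = 19, t = -49.
Result: 227 · (19) + 88 · (-49) = 1.

gcd(227, 88) = 1; s = 19, t = -49 (check: 227·19 + 88·(-49) = 1).


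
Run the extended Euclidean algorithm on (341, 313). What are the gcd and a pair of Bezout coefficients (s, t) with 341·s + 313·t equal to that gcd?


Euclidean algorithm on (341, 313) — divide until remainder is 0:
  341 = 1 · 313 + 28
  313 = 11 · 28 + 5
  28 = 5 · 5 + 3
  5 = 1 · 3 + 2
  3 = 1 · 2 + 1
  2 = 2 · 1 + 0
gcd(341, 313) = 1.
Track Bezout coefficients alongside the remainders: start with r₀ = 341 = a·1 + b·0 (s = 1, t = 0) and r₁ = 313 = a·0 + b·1 (s = 0, t = 1); each new remainder r_{k+1} = r_{k-1} − q_k·r_k inherits s_{k+1} = s_{k-1} − q_k·s_k, t_{k+1} = t_{k-1} − q_k·t_k, so r_k = a·s_k + b·t_k at every step:
  q = 1: r = 28, s = 1 − 1·0 = 1, t = 0 − 1·1 = -1  (check: 341·1 + 313·(-1) = 28)
  q = 11: r = 5, s = 0 − 11·1 = -11, t = 1 − 11·(-1) = 12  (check: 341·(-11) + 313·12 = 5)
  q = 5: r = 3, s = 1 − 5·(-11) = 56, t = -1 − 5·12 = -61  (check: 341·56 + 313·(-61) = 3)
  q = 1: r = 2, s = -11 − 1·56 = -67, t = 12 − 1·(-61) = 73  (check: 341·(-67) + 313·73 = 2)
  q = 1: r = 1, s = 56 − 1·(-67) = 123, t = -61 − 1·73 = -134  (check: 341·123 + 313·(-134) = 1)
The row with r = 1 (the gcd) gives the Bezout coefficients s = 123, t = -134.
Result: 341 · (123) + 313 · (-134) = 1.

gcd(341, 313) = 1; s = 123, t = -134 (check: 341·123 + 313·(-134) = 1).


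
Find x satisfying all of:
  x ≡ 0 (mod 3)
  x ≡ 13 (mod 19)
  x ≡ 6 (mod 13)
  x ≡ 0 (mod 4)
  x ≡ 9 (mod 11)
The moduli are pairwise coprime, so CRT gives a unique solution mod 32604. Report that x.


Product of moduli M = 3 · 19 · 13 · 4 · 11 = 32604.
Merge one congruence at a time:
  Start: x ≡ 0 (mod 3).
  Combine with x ≡ 13 (mod 19); new modulus lcm = 57.
    Write x = 0 + 3·t and substitute into x ≡ 13 (mod 19): 3·t ≡ 13 − 0 = 13 (mod 19).
    The inverse of 3 mod 19 is 13 (since 3·13 = 39 = 2·19 + 1), so t ≡ 13·13 = 169 ≡ 17 (mod 19).
    Then x = 0 + 3·17 = 51, valid modulo lcm(3, 19) = 57: x ≡ 51 (mod 57).
  Combine with x ≡ 6 (mod 13); new modulus lcm = 741.
    Write x = 51 + 57·t and substitute into x ≡ 6 (mod 13): 57·t ≡ 6 − 51 = -45 (mod 13).
    Reduce coefficients mod 13: 5·t ≡ 7 (mod 13).
    The inverse of 5 mod 13 is 8 (since 5·8 = 40 = 3·13 + 1), so t ≡ 8·7 = 56 ≡ 4 (mod 13).
    Then x = 51 + 57·4 = 279, valid modulo lcm(57, 13) = 741: x ≡ 279 (mod 741).
  Combine with x ≡ 0 (mod 4); new modulus lcm = 2964.
    Write x = 279 + 741·t and substitute into x ≡ 0 (mod 4): 741·t ≡ 0 − 279 = -279 (mod 4).
    Reduce coefficients mod 4: 1·t ≡ 1 (mod 4).
    So t ≡ 1 (mod 4).
    Then x = 279 + 741·1 = 1020, valid modulo lcm(741, 4) = 2964: x ≡ 1020 (mod 2964).
  Combine with x ≡ 9 (mod 11); new modulus lcm = 32604.
    Write x = 1020 + 2964·t and substitute into x ≡ 9 (mod 11): 2964·t ≡ 9 − 1020 = -1011 (mod 11).
    Reduce coefficients mod 11: 5·t ≡ 1 (mod 11).
    The inverse of 5 mod 11 is 9 (since 5·9 = 45 = 4·11 + 1), so t ≡ 9·1 = 9 ≡ 9 (mod 11).
    Then x = 1020 + 2964·9 = 27696, valid modulo lcm(2964, 11) = 32604: x ≡ 27696 (mod 32604).
Verify against each original: 27696 mod 3 = 0, 27696 mod 19 = 13, 27696 mod 13 = 6, 27696 mod 4 = 0, 27696 mod 11 = 9.

x ≡ 27696 (mod 32604).


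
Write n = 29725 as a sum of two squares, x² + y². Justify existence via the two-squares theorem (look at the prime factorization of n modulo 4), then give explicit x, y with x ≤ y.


Step 1: Factor n = 29725 = 5^2 · 29 · 41.
Step 2: Check the mod-4 condition on each prime factor: 5 ≡ 1 (mod 4), exponent 2; 29 ≡ 1 (mod 4), exponent 1; 41 ≡ 1 (mod 4), exponent 1.
All primes ≡ 3 (mod 4) appear to even exponent (or don't appear), so by the two-squares theorem n IS expressible as a sum of two squares.
Step 3: Build a representation. Group n = k² · m with k = 5 and m = 29 · 41 = 1189 (a product of primes ≡ 1 (mod 4)); a representation of m scales to one of n via (k·x)² + (k·y)² = k²(x² + y²). Each prime p ≡ 1 (mod 4) is itself a sum of two squares; find a² by testing p − a² for a perfect square:
  29: 29 − 1² = 28, 29 − 2² = 25 = 5² ⇒ 29 = 2² + 5².
  41: 41 − 1² = 40, 41 − 2² = 37, 41 − 3² = 32, 41 − 4² = 25 = 5² ⇒ 41 = 4² + 5².
  Combine using the Brahmagupta–Fibonacci identity (a² + b²)(c² + d²) = (ac − bd)² + (ad + bc)² = (ac + bd)² + (ad − bc)²:
  29 · 41 = 1189: from (2² + 5²)(4² + 5²), take (2·4 − 5·5, 2·5 + 5·4) = (8 − 25, 10 + 20) = (-17, 30); dropping signs (only squares matter) gives (17, 30); check 17² + 30² = 289 + 900 = 1189 ✓.
  Scale by k = 5: (5·17, 5·30) = (85, 150).
Step 4: Order so x ≤ y and verify: 85² + 150² = 7225 + 22500 = 29725 = n. ✓

n = 29725 = 85² + 150² (one valid representation with x ≤ y).


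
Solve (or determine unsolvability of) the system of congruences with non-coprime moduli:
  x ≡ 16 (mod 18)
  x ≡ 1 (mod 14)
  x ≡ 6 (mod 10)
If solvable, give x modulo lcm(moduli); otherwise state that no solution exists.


Moduli 18, 14, 10 are not pairwise coprime, so CRT works modulo lcm(m_i) when all pairwise compatibility conditions hold.
Pairwise compatibility: gcd(m_i, m_j) must divide a_i - a_j for every pair.
Merge one congruence at a time:
  Start: x ≡ 16 (mod 18).
  Combine with x ≡ 1 (mod 14): gcd(18, 14) = 2, and 1 - 16 = -15 is NOT divisible by 2.
    ⇒ system is inconsistent (no integer solution).

No solution (the system is inconsistent).


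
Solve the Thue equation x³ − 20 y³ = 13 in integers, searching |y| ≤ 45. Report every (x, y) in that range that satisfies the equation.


The equation is x³ - 20y³ = 13. For fixed y, x³ = 20·y³ + 13, so a solution requires the RHS to be a perfect cube.
Strategy: iterate y from -45 to 45, compute RHS = 20·y³ + 13, and check whether it is a (positive or negative) perfect cube.
Check small values of y:
  y = 0: RHS = 13 is not a perfect cube.
  y = 1: RHS = 33 is not a perfect cube.
  y = -1: RHS = -7 is not a perfect cube.
  y = 2: RHS = 173 is not a perfect cube.
  y = -2: RHS = -147 is not a perfect cube.
  y = 3: RHS = 553 is not a perfect cube.
  y = -3: RHS = -527 is not a perfect cube.
Continuing the search up to |y| = 45 finds no solutions either.
No (x, y) in the scanned range satisfies the equation.

No integer solutions with |y| ≤ 45.


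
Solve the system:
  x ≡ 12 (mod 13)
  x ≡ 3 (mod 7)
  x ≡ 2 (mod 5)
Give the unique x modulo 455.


Moduli 13, 7, 5 are pairwise coprime; by CRT there is a unique solution modulo M = 13 · 7 · 5 = 455.
Solve pairwise, accumulating the modulus:
  Start with x ≡ 12 (mod 13).
  Combine with x ≡ 3 (mod 7): since gcd(13, 7) = 1, we get a unique residue mod 91.
    Write x = 12 + 13·t and substitute into x ≡ 3 (mod 7): 13·t ≡ 3 − 12 = -9 (mod 7).
    Reduce coefficients mod 7: 6·t ≡ 5 (mod 7).
    The inverse of 6 mod 7 is 6 (since 6·6 = 36 = 5·7 + 1), so t ≡ 6·5 = 30 ≡ 2 (mod 7).
    Then x = 12 + 13·2 = 38, valid modulo lcm(13, 7) = 91: x ≡ 38 (mod 91).
  Combine with x ≡ 2 (mod 5): since gcd(91, 5) = 1, we get a unique residue mod 455.
    Write x = 38 + 91·t and substitute into x ≡ 2 (mod 5): 91·t ≡ 2 − 38 = -36 (mod 5).
    Reduce coefficients mod 5: 1·t ≡ 4 (mod 5).
    So t ≡ 4 (mod 5).
    Then x = 38 + 91·4 = 402, valid modulo lcm(91, 5) = 455: x ≡ 402 (mod 455).
Verify: 402 mod 13 = 12 ✓, 402 mod 7 = 3 ✓, 402 mod 5 = 2 ✓.

x ≡ 402 (mod 455).


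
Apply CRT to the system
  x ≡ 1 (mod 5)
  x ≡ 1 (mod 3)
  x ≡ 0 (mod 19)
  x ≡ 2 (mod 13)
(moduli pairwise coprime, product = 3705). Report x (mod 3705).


Product of moduli M = 5 · 3 · 19 · 13 = 3705.
Merge one congruence at a time:
  Start: x ≡ 1 (mod 5).
  Combine with x ≡ 1 (mod 3); new modulus lcm = 15.
    Write x = 1 + 5·t and substitute into x ≡ 1 (mod 3): 5·t ≡ 1 − 1 = 0 (mod 3).
    Reduce coefficients mod 3: 2·t ≡ 0 (mod 3).
    The inverse of 2 mod 3 is 2 (since 2·2 = 4 = 1·3 + 1), so t ≡ 2·0 = 0 ≡ 0 (mod 3).
    Then x = 1 + 5·0 = 1, valid modulo lcm(5, 3) = 15: x ≡ 1 (mod 15).
  Combine with x ≡ 0 (mod 19); new modulus lcm = 285.
    Write x = 1 + 15·t and substitute into x ≡ 0 (mod 19): 15·t ≡ 0 − 1 = -1 (mod 19).
    Reduce coefficients mod 19: 15·t ≡ 18 (mod 19).
    The inverse of 15 mod 19 is 14 (since 15·14 = 210 = 11·19 + 1), so t ≡ 14·18 = 252 ≡ 5 (mod 19).
    Then x = 1 + 15·5 = 76, valid modulo lcm(15, 19) = 285: x ≡ 76 (mod 285).
  Combine with x ≡ 2 (mod 13); new modulus lcm = 3705.
    Write x = 76 + 285·t and substitute into x ≡ 2 (mod 13): 285·t ≡ 2 − 76 = -74 (mod 13).
    Reduce coefficients mod 13: 12·t ≡ 4 (mod 13).
    The inverse of 12 mod 13 is 12 (since 12·12 = 144 = 11·13 + 1), so t ≡ 12·4 = 48 ≡ 9 (mod 13).
    Then x = 76 + 285·9 = 2641, valid modulo lcm(285, 13) = 3705: x ≡ 2641 (mod 3705).
Verify against each original: 2641 mod 5 = 1, 2641 mod 3 = 1, 2641 mod 19 = 0, 2641 mod 13 = 2.

x ≡ 2641 (mod 3705).


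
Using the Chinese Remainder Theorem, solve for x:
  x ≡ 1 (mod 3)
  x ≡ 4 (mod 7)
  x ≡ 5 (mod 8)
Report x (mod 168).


Moduli 3, 7, 8 are pairwise coprime; by CRT there is a unique solution modulo M = 3 · 7 · 8 = 168.
Solve pairwise, accumulating the modulus:
  Start with x ≡ 1 (mod 3).
  Combine with x ≡ 4 (mod 7): since gcd(3, 7) = 1, we get a unique residue mod 21.
    Write x = 1 + 3·t and substitute into x ≡ 4 (mod 7): 3·t ≡ 4 − 1 = 3 (mod 7).
    The inverse of 3 mod 7 is 5 (since 3·5 = 15 = 2·7 + 1), so t ≡ 5·3 = 15 ≡ 1 (mod 7).
    Then x = 1 + 3·1 = 4, valid modulo lcm(3, 7) = 21: x ≡ 4 (mod 21).
  Combine with x ≡ 5 (mod 8): since gcd(21, 8) = 1, we get a unique residue mod 168.
    Write x = 4 + 21·t and substitute into x ≡ 5 (mod 8): 21·t ≡ 5 − 4 = 1 (mod 8).
    Reduce coefficients mod 8: 5·t ≡ 1 (mod 8).
    The inverse of 5 mod 8 is 5 (since 5·5 = 25 = 3·8 + 1), so t ≡ 5·1 = 5 ≡ 5 (mod 8).
    Then x = 4 + 21·5 = 109, valid modulo lcm(21, 8) = 168: x ≡ 109 (mod 168).
Verify: 109 mod 3 = 1 ✓, 109 mod 7 = 4 ✓, 109 mod 8 = 5 ✓.

x ≡ 109 (mod 168).


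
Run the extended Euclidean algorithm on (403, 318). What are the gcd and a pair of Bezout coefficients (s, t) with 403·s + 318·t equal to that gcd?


Euclidean algorithm on (403, 318) — divide until remainder is 0:
  403 = 1 · 318 + 85
  318 = 3 · 85 + 63
  85 = 1 · 63 + 22
  63 = 2 · 22 + 19
  22 = 1 · 19 + 3
  19 = 6 · 3 + 1
  3 = 3 · 1 + 0
gcd(403, 318) = 1.
Track Bezout coefficients alongside the remainders: start with r₀ = 403 = a·1 + b·0 (s = 1, t = 0) and r₁ = 318 = a·0 + b·1 (s = 0, t = 1); each new remainder r_{k+1} = r_{k-1} − q_k·r_k inherits s_{k+1} = s_{k-1} − q_k·s_k, t_{k+1} = t_{k-1} − q_k·t_k, so r_k = a·s_k + b·t_k at every step:
  q = 1: r = 85, s = 1 − 1·0 = 1, t = 0 − 1·1 = -1  (check: 403·1 + 318·(-1) = 85)
  q = 3: r = 63, s = 0 − 3·1 = -3, t = 1 − 3·(-1) = 4  (check: 403·(-3) + 318·4 = 63)
  q = 1: r = 22, s = 1 − 1·(-3) = 4, t = -1 − 1·4 = -5  (check: 403·4 + 318·(-5) = 22)
  q = 2: r = 19, s = -3 − 2·4 = -11, t = 4 − 2·(-5) = 14  (check: 403·(-11) + 318·14 = 19)
  q = 1: r = 3, s = 4 − 1·(-11) = 15, t = -5 − 1·14 = -19  (check: 403·15 + 318·(-19) = 3)
  q = 6: r = 1, s = -11 − 6·15 = -101, t = 14 − 6·(-19) = 128  (check: 403·(-101) + 318·128 = 1)
The row with r = 1 (the gcd) gives the Bezout coefficients s = -101, t = 128.
Result: 403 · (-101) + 318 · (128) = 1.

gcd(403, 318) = 1; s = -101, t = 128 (check: 403·(-101) + 318·128 = 1).


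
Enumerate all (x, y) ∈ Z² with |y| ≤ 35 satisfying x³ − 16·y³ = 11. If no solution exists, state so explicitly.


The equation is x³ - 16y³ = 11. For fixed y, x³ = 16·y³ + 11, so a solution requires the RHS to be a perfect cube.
Strategy: iterate y from -35 to 35, compute RHS = 16·y³ + 11, and check whether it is a (positive or negative) perfect cube.
Check small values of y:
  y = 0: RHS = 11 is not a perfect cube.
  y = 1: RHS = 27 = (3)³ ⇒ x = 3 works.
  y = -1: RHS = -5 is not a perfect cube.
  y = 2: RHS = 139 is not a perfect cube.
  y = -2: RHS = -117 is not a perfect cube.
  y = 3: RHS = 443 is not a perfect cube.
  y = -3: RHS = -421 is not a perfect cube.
Continuing the search up to |y| = 35 finds no further solutions beyond those listed.
Collected solutions: (3, 1).

Solutions (with |y| ≤ 35): (3, 1).


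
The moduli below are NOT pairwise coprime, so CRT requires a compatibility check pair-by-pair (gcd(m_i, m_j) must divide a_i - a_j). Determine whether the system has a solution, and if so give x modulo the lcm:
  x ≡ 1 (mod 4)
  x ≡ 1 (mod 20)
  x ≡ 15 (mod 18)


Moduli 4, 20, 18 are not pairwise coprime, so CRT works modulo lcm(m_i) when all pairwise compatibility conditions hold.
Pairwise compatibility: gcd(m_i, m_j) must divide a_i - a_j for every pair.
Merge one congruence at a time:
  Start: x ≡ 1 (mod 4).
  Combine with x ≡ 1 (mod 20): gcd(4, 20) = 4; 1 - 1 = 0, which IS divisible by 4, so compatible.
    Write x = 1 + 4·t and substitute into x ≡ 1 (mod 20): 4·t ≡ 1 − 1 = 0 (mod 20).
    Divide the congruence (and modulus) by g = 4: 1·t ≡ 0 (mod 5).
    So t ≡ 0 (mod 5).
    Then x = 1 + 4·0 = 1, valid modulo lcm(4, 20) = 20: x ≡ 1 (mod 20).
  Combine with x ≡ 15 (mod 18): gcd(20, 18) = 2; 15 - 1 = 14, which IS divisible by 2, so compatible.
    Write x = 1 + 20·t and substitute into x ≡ 15 (mod 18): 20·t ≡ 15 − 1 = 14 (mod 18).
    Divide the congruence (and modulus) by g = 2: 10·t ≡ 7 (mod 9).
    Reduce coefficients mod 9: 1·t ≡ 7 (mod 9).
    So t ≡ 7 (mod 9).
    Then x = 1 + 20·7 = 141, valid modulo lcm(20, 18) = 180: x ≡ 141 (mod 180).
Verify: 141 mod 4 = 1, 141 mod 20 = 1, 141 mod 18 = 15.

x ≡ 141 (mod 180).


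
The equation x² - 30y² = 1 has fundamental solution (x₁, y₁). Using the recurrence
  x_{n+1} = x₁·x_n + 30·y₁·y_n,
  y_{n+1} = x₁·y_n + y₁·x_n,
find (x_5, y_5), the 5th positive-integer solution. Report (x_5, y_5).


Step 1: Find the fundamental solution (x₁, y₁) of x² - 30y² = 1.
  Expand √30 as a continued fraction. a₀ = ⌊√30⌋ = 5; iterate m_{k+1} = d_k·a_k − m_k, d_{k+1} = (30 − m_{k+1}²)/d_k, a_{k+1} = ⌊(a₀ + m_{k+1})/d_{k+1}⌋ (starting m₀ = 0, d₀ = 1), with convergents p_k = a_k·p_{k-1} + p_{k-2}, q_k = a_k·q_{k-1} + q_{k-2} (p₋₁ = 1, q₋₁ = 0):
  k = 0: a₀ = 5; p₀/q₀ = 5/1; p₀² − 30·q₀² = 25 − 30 = -5.
  k = 1: m = 5, d = 5, a = ⌊(5 + 5)/5⌋ = 2; p/q = (2·5 + 1)/(2·1 + 0) = 11/2; p² − 30·q² = 121 − 120 = 1.
  The first convergent with p² − 30·q² = 1 gives the fundamental solution (x₁, y₁) = (11, 2).
Step 2: Apply the recurrence (x_{n+1}, y_{n+1}) = (x₁x_n + 30y₁y_n, x₁y_n + y₁x_n) repeatedly.
  From (x_1, y_1) = (11, 2): x_2 = 11·11 + 30·2·2 = 241; y_2 = 11·2 + 2·11 = 44.
  From (x_2, y_2) = (241, 44): x_3 = 11·241 + 30·2·44 = 5291; y_3 = 11·44 + 2·241 = 966.
  From (x_3, y_3) = (5291, 966): x_4 = 11·5291 + 30·2·966 = 116161; y_4 = 11·966 + 2·5291 = 21208.
  From (x_4, y_4) = (116161, 21208): x_5 = 11·116161 + 30·2·21208 = 2550251; y_5 = 11·21208 + 2·116161 = 465610.
Step 3: Verify x_5² - 30·y_5² = 6503780163001 - 6503780163000 = 1 (should be 1). ✓

(x_1, y_1) = (11, 2); (x_5, y_5) = (2550251, 465610).


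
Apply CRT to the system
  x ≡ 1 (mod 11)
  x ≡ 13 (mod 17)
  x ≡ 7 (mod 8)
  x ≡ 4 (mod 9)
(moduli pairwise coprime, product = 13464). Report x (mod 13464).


Product of moduli M = 11 · 17 · 8 · 9 = 13464.
Merge one congruence at a time:
  Start: x ≡ 1 (mod 11).
  Combine with x ≡ 13 (mod 17); new modulus lcm = 187.
    Write x = 1 + 11·t and substitute into x ≡ 13 (mod 17): 11·t ≡ 13 − 1 = 12 (mod 17).
    The inverse of 11 mod 17 is 14 (since 11·14 = 154 = 9·17 + 1), so t ≡ 14·12 = 168 ≡ 15 (mod 17).
    Then x = 1 + 11·15 = 166, valid modulo lcm(11, 17) = 187: x ≡ 166 (mod 187).
  Combine with x ≡ 7 (mod 8); new modulus lcm = 1496.
    Write x = 166 + 187·t and substitute into x ≡ 7 (mod 8): 187·t ≡ 7 − 166 = -159 (mod 8).
    Reduce coefficients mod 8: 3·t ≡ 1 (mod 8).
    The inverse of 3 mod 8 is 3 (since 3·3 = 9 = 1·8 + 1), so t ≡ 3·1 = 3 ≡ 3 (mod 8).
    Then x = 166 + 187·3 = 727, valid modulo lcm(187, 8) = 1496: x ≡ 727 (mod 1496).
  Combine with x ≡ 4 (mod 9); new modulus lcm = 13464.
    Write x = 727 + 1496·t and substitute into x ≡ 4 (mod 9): 1496·t ≡ 4 − 727 = -723 (mod 9).
    Reduce coefficients mod 9: 2·t ≡ 6 (mod 9).
    The inverse of 2 mod 9 is 5 (since 2·5 = 10 = 1·9 + 1), so t ≡ 5·6 = 30 ≡ 3 (mod 9).
    Then x = 727 + 1496·3 = 5215, valid modulo lcm(1496, 9) = 13464: x ≡ 5215 (mod 13464).
Verify against each original: 5215 mod 11 = 1, 5215 mod 17 = 13, 5215 mod 8 = 7, 5215 mod 9 = 4.

x ≡ 5215 (mod 13464).


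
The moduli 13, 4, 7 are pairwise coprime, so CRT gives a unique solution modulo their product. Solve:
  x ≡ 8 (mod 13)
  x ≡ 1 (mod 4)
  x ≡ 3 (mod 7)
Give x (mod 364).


Moduli 13, 4, 7 are pairwise coprime; by CRT there is a unique solution modulo M = 13 · 4 · 7 = 364.
Solve pairwise, accumulating the modulus:
  Start with x ≡ 8 (mod 13).
  Combine with x ≡ 1 (mod 4): since gcd(13, 4) = 1, we get a unique residue mod 52.
    Write x = 8 + 13·t and substitute into x ≡ 1 (mod 4): 13·t ≡ 1 − 8 = -7 (mod 4).
    Reduce coefficients mod 4: 1·t ≡ 1 (mod 4).
    So t ≡ 1 (mod 4).
    Then x = 8 + 13·1 = 21, valid modulo lcm(13, 4) = 52: x ≡ 21 (mod 52).
  Combine with x ≡ 3 (mod 7): since gcd(52, 7) = 1, we get a unique residue mod 364.
    Write x = 21 + 52·t and substitute into x ≡ 3 (mod 7): 52·t ≡ 3 − 21 = -18 (mod 7).
    Reduce coefficients mod 7: 3·t ≡ 3 (mod 7).
    The inverse of 3 mod 7 is 5 (since 3·5 = 15 = 2·7 + 1), so t ≡ 5·3 = 15 ≡ 1 (mod 7).
    Then x = 21 + 52·1 = 73, valid modulo lcm(52, 7) = 364: x ≡ 73 (mod 364).
Verify: 73 mod 13 = 8 ✓, 73 mod 4 = 1 ✓, 73 mod 7 = 3 ✓.

x ≡ 73 (mod 364).


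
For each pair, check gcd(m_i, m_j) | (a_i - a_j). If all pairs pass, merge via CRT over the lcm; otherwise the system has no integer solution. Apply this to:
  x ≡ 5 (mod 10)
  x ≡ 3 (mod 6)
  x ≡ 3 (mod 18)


Moduli 10, 6, 18 are not pairwise coprime, so CRT works modulo lcm(m_i) when all pairwise compatibility conditions hold.
Pairwise compatibility: gcd(m_i, m_j) must divide a_i - a_j for every pair.
Merge one congruence at a time:
  Start: x ≡ 5 (mod 10).
  Combine with x ≡ 3 (mod 6): gcd(10, 6) = 2; 3 - 5 = -2, which IS divisible by 2, so compatible.
    Write x = 5 + 10·t and substitute into x ≡ 3 (mod 6): 10·t ≡ 3 − 5 = -2 (mod 6).
    Divide the congruence (and modulus) by g = 2: 5·t ≡ -1 (mod 3).
    Reduce coefficients mod 3: 2·t ≡ 2 (mod 3).
    The inverse of 2 mod 3 is 2 (since 2·2 = 4 = 1·3 + 1), so t ≡ 2·2 = 4 ≡ 1 (mod 3).
    Then x = 5 + 10·1 = 15, valid modulo lcm(10, 6) = 30: x ≡ 15 (mod 30).
  Combine with x ≡ 3 (mod 18): gcd(30, 18) = 6; 3 - 15 = -12, which IS divisible by 6, so compatible.
    Write x = 15 + 30·t and substitute into x ≡ 3 (mod 18): 30·t ≡ 3 − 15 = -12 (mod 18).
    Divide the congruence (and modulus) by g = 6: 5·t ≡ -2 (mod 3).
    Reduce coefficients mod 3: 2·t ≡ 1 (mod 3).
    The inverse of 2 mod 3 is 2 (since 2·2 = 4 = 1·3 + 1), so t ≡ 2·1 = 2 ≡ 2 (mod 3).
    Then x = 15 + 30·2 = 75, valid modulo lcm(30, 18) = 90: x ≡ 75 (mod 90).
Verify: 75 mod 10 = 5, 75 mod 6 = 3, 75 mod 18 = 3.

x ≡ 75 (mod 90).


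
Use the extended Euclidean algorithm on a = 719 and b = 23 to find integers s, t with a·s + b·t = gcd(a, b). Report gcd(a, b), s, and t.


Euclidean algorithm on (719, 23) — divide until remainder is 0:
  719 = 31 · 23 + 6
  23 = 3 · 6 + 5
  6 = 1 · 5 + 1
  5 = 5 · 1 + 0
gcd(719, 23) = 1.
Track Bezout coefficients alongside the remainders: start with r₀ = 719 = a·1 + b·0 (s = 1, t = 0) and r₁ = 23 = a·0 + b·1 (s = 0, t = 1); each new remainder r_{k+1} = r_{k-1} − q_k·r_k inherits s_{k+1} = s_{k-1} − q_k·s_k, t_{k+1} = t_{k-1} − q_k·t_k, so r_k = a·s_k + b·t_k at every step:
  q = 31: r = 6, s = 1 − 31·0 = 1, t = 0 − 31·1 = -31  (check: 719·1 + 23·(-31) = 6)
  q = 3: r = 5, s = 0 − 3·1 = -3, t = 1 − 3·(-31) = 94  (check: 719·(-3) + 23·94 = 5)
  q = 1: r = 1, s = 1 − 1·(-3) = 4, t = -31 − 1·94 = -125  (check: 719·4 + 23·(-125) = 1)
The row with r = 1 (the gcd) gives the Bezout coefficients s = 4, t = -125.
Result: 719 · (4) + 23 · (-125) = 1.

gcd(719, 23) = 1; s = 4, t = -125 (check: 719·4 + 23·(-125) = 1).


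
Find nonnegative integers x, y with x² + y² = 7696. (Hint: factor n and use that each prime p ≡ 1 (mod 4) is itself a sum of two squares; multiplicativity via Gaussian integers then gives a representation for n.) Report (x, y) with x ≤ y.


Step 1: Factor n = 7696 = 2^4 · 13 · 37.
Step 2: Check the mod-4 condition on each prime factor: 2 = 2 (special); 13 ≡ 1 (mod 4), exponent 1; 37 ≡ 1 (mod 4), exponent 1.
All primes ≡ 3 (mod 4) appear to even exponent (or don't appear), so by the two-squares theorem n IS expressible as a sum of two squares.
Step 3: Build a representation. Group n = k² · m with k = 4 and m = 13 · 37 = 481 (a product of primes ≡ 1 (mod 4)); a representation of m scales to one of n via (k·x)² + (k·y)² = k²(x² + y²). Each prime p ≡ 1 (mod 4) is itself a sum of two squares; find a² by testing p − a² for a perfect square:
  13: 13 − 1² = 12, 13 − 2² = 9 = 3² ⇒ 13 = 2² + 3².
  37: 37 − 1² = 36 = 6² ⇒ 37 = 1² + 6².
  Combine using the Brahmagupta–Fibonacci identity (a² + b²)(c² + d²) = (ac − bd)² + (ad + bc)² = (ac + bd)² + (ad − bc)²:
  13 · 37 = 481: from (2² + 3²)(1² + 6²), take (2·1 − 3·6, 2·6 + 3·1) = (2 − 18, 12 + 3) = (-16, 15); dropping signs (only squares matter) gives (16, 15); check 16² + 15² = 256 + 225 = 481 ✓.
  Scale by k = 4: (4·16, 4·15) = (64, 60).
Step 4: Order so x ≤ y and verify: 60² + 64² = 3600 + 4096 = 7696 = n. ✓

n = 7696 = 60² + 64² (one valid representation with x ≤ y).


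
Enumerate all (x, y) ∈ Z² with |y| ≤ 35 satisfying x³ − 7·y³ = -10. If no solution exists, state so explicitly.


The equation is x³ - 7y³ = -10. For fixed y, x³ = 7·y³ − 10, so a solution requires the RHS to be a perfect cube.
Strategy: iterate y from -35 to 35, compute RHS = 7·y³ − 10, and check whether it is a (positive or negative) perfect cube.
Check small values of y:
  y = 0: RHS = -10 is not a perfect cube.
  y = 1: RHS = -3 is not a perfect cube.
  y = -1: RHS = -17 is not a perfect cube.
  y = 2: RHS = 46 is not a perfect cube.
  y = -2: RHS = -66 is not a perfect cube.
  y = 3: RHS = 179 is not a perfect cube.
  y = -3: RHS = -199 is not a perfect cube.
Continuing the search up to |y| = 35 finds no solutions either.
No (x, y) in the scanned range satisfies the equation.

No integer solutions with |y| ≤ 35.


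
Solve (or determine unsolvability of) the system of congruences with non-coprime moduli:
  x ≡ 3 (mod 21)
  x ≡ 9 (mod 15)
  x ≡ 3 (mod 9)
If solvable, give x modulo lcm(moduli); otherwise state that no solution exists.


Moduli 21, 15, 9 are not pairwise coprime, so CRT works modulo lcm(m_i) when all pairwise compatibility conditions hold.
Pairwise compatibility: gcd(m_i, m_j) must divide a_i - a_j for every pair.
Merge one congruence at a time:
  Start: x ≡ 3 (mod 21).
  Combine with x ≡ 9 (mod 15): gcd(21, 15) = 3; 9 - 3 = 6, which IS divisible by 3, so compatible.
    Write x = 3 + 21·t and substitute into x ≡ 9 (mod 15): 21·t ≡ 9 − 3 = 6 (mod 15).
    Divide the congruence (and modulus) by g = 3: 7·t ≡ 2 (mod 5).
    Reduce coefficients mod 5: 2·t ≡ 2 (mod 5).
    The inverse of 2 mod 5 is 3 (since 2·3 = 6 = 1·5 + 1), so t ≡ 3·2 = 6 ≡ 1 (mod 5).
    Then x = 3 + 21·1 = 24, valid modulo lcm(21, 15) = 105: x ≡ 24 (mod 105).
  Combine with x ≡ 3 (mod 9): gcd(105, 9) = 3; 3 - 24 = -21, which IS divisible by 3, so compatible.
    Write x = 24 + 105·t and substitute into x ≡ 3 (mod 9): 105·t ≡ 3 − 24 = -21 (mod 9).
    Divide the congruence (and modulus) by g = 3: 35·t ≡ -7 (mod 3).
    Reduce coefficients mod 3: 2·t ≡ 2 (mod 3).
    The inverse of 2 mod 3 is 2 (since 2·2 = 4 = 1·3 + 1), so t ≡ 2·2 = 4 ≡ 1 (mod 3).
    Then x = 24 + 105·1 = 129, valid modulo lcm(105, 9) = 315: x ≡ 129 (mod 315).
Verify: 129 mod 21 = 3, 129 mod 15 = 9, 129 mod 9 = 3.

x ≡ 129 (mod 315).
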